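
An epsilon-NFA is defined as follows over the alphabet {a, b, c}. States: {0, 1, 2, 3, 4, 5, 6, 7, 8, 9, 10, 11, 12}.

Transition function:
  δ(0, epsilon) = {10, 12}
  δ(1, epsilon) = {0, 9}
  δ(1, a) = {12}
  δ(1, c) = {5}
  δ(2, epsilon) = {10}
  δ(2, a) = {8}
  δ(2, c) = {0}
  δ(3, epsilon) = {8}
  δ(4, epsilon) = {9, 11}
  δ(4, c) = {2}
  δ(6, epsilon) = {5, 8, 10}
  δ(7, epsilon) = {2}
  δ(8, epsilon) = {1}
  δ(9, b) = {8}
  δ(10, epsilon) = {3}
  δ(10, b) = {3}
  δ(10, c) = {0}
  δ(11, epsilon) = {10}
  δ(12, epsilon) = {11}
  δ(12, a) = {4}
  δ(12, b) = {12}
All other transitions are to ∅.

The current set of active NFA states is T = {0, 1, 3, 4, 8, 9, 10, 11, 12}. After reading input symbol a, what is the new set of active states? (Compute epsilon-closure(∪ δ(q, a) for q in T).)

{0, 1, 3, 4, 8, 9, 10, 11, 12}

1 on a → {12}.
12 on a → {4}.
No a-transition from 0, 3, 4, 8, 9, 10, 11.
Union after reading a: {4, 12}.
Now take the epsilon-closure:
From 4 via epsilon: add 9, 11.
From 11 via epsilon: add 10.
From 10 via epsilon: add 3.
From 3 via epsilon: add 8.
From 8 via epsilon: add 1.
From 1 via epsilon: add 0.
No new states can be added; the closed set is {0, 1, 3, 4, 8, 9, 10, 11, 12}.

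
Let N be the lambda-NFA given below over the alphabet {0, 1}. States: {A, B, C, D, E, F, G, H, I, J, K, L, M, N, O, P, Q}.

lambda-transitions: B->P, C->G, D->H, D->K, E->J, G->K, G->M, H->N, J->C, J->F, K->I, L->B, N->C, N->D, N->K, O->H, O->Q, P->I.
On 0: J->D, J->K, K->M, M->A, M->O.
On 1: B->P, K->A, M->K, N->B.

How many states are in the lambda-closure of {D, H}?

8

Start with {D, H}.
From D via lambda: add K.
From H via lambda: add N.
From K via lambda: add I.
From N via lambda: add C.
From C via lambda: add G.
From G via lambda: add M.
lambda-closure = {C, D, G, H, I, K, M, N}, which has 8 states.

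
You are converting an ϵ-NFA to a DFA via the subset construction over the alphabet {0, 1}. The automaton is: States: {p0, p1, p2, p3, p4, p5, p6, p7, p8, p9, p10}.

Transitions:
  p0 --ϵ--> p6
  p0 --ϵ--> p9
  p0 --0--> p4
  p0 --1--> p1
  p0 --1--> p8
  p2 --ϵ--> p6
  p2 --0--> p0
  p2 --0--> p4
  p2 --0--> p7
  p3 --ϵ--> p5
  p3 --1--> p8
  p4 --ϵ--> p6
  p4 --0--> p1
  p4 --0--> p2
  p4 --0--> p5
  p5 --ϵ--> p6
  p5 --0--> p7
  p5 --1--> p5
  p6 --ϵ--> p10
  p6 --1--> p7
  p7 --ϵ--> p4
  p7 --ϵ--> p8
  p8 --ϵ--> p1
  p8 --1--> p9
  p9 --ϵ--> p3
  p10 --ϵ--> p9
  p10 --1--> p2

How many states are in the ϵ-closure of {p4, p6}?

6

Start with {p4, p6}.
From p6 via ϵ: add p10.
From p10 via ϵ: add p9.
From p9 via ϵ: add p3.
From p3 via ϵ: add p5.
ϵ-closure = {p3, p4, p5, p6, p9, p10}, which has 6 states.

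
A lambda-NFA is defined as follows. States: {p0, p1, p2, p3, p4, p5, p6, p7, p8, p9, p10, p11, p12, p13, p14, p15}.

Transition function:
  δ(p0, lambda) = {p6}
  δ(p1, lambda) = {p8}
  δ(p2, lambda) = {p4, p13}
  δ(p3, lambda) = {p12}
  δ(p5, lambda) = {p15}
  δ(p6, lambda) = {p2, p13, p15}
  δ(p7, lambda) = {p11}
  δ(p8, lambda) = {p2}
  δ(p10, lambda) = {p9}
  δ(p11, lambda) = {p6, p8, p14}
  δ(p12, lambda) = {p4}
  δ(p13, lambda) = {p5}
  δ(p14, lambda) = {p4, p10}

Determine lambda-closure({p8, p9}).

Start with {p8, p9}.
From p8 via lambda: add p2.
From p2 via lambda: add p4, p13.
From p13 via lambda: add p5.
From p5 via lambda: add p15.
No new states can be added; the closed set is {p2, p4, p5, p8, p9, p13, p15}.

{p2, p4, p5, p8, p9, p13, p15}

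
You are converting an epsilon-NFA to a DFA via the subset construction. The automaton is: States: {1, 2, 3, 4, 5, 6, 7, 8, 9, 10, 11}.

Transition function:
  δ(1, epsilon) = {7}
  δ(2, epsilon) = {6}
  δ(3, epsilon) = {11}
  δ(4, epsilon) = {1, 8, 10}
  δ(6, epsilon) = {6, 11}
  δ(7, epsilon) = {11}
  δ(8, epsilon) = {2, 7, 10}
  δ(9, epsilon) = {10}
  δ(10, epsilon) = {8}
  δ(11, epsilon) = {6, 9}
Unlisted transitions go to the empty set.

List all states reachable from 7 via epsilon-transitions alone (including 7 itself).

Start with {7}.
From 7 via epsilon: add 11.
From 11 via epsilon: add 6, 9.
From 9 via epsilon: add 10.
From 10 via epsilon: add 8.
From 8 via epsilon: add 2.
No new states can be added; the closed set is {2, 6, 7, 8, 9, 10, 11}.

{2, 6, 7, 8, 9, 10, 11}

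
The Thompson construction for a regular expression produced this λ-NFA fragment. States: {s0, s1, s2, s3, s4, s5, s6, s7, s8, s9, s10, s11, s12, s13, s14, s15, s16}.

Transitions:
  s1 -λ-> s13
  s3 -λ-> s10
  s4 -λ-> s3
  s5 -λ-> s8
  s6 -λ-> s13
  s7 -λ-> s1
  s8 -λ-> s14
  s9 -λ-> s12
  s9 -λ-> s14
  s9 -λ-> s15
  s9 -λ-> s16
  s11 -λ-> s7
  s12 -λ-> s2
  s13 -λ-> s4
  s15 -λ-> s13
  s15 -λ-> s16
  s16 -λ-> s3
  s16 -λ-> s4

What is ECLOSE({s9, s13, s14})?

{s2, s3, s4, s9, s10, s12, s13, s14, s15, s16}

Start with {s9, s13, s14}.
From s9 via λ: add s12, s15, s16.
From s13 via λ: add s4.
From s4 via λ: add s3.
From s12 via λ: add s2.
From s3 via λ: add s10.
No new states can be added; the closed set is {s2, s3, s4, s9, s10, s12, s13, s14, s15, s16}.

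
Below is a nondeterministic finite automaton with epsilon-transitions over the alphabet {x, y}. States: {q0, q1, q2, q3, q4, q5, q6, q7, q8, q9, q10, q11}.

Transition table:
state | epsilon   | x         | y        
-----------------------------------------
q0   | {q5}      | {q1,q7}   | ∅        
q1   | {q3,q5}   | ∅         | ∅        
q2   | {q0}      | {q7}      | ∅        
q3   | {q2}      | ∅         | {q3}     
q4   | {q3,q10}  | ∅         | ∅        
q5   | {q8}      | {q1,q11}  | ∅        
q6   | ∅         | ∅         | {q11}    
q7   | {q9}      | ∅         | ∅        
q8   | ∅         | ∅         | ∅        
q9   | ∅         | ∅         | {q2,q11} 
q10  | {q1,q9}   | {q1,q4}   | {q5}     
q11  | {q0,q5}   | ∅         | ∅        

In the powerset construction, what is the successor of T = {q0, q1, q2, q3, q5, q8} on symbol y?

{q0, q2, q3, q5, q8}

q3 on y → {q3}.
No y-transition from q0, q1, q2, q5, q8.
Union after reading y: {q3}.
Now take the epsilon-closure:
From q3 via epsilon: add q2.
From q2 via epsilon: add q0.
From q0 via epsilon: add q5.
From q5 via epsilon: add q8.
No new states can be added; the closed set is {q0, q2, q3, q5, q8}.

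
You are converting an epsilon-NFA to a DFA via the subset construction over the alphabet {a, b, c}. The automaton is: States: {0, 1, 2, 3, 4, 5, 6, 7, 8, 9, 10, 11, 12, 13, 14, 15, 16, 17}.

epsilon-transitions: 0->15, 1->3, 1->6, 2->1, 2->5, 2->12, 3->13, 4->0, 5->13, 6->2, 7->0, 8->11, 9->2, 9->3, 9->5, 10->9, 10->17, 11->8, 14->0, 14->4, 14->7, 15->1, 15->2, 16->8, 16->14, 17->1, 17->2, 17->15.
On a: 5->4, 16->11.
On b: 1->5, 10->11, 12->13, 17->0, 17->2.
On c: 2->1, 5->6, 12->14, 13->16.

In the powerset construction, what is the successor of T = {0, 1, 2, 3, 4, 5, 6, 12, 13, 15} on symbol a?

5 on a → {4}.
No a-transition from 0, 1, 2, 3, 4, 6, 12, 13, 15.
Union after reading a: {4}.
Now take the epsilon-closure:
From 4 via epsilon: add 0.
From 0 via epsilon: add 15.
From 15 via epsilon: add 1, 2.
From 1 via epsilon: add 3, 6.
From 2 via epsilon: add 5, 12.
From 3 via epsilon: add 13.
No new states can be added; the closed set is {0, 1, 2, 3, 4, 5, 6, 12, 13, 15}.

{0, 1, 2, 3, 4, 5, 6, 12, 13, 15}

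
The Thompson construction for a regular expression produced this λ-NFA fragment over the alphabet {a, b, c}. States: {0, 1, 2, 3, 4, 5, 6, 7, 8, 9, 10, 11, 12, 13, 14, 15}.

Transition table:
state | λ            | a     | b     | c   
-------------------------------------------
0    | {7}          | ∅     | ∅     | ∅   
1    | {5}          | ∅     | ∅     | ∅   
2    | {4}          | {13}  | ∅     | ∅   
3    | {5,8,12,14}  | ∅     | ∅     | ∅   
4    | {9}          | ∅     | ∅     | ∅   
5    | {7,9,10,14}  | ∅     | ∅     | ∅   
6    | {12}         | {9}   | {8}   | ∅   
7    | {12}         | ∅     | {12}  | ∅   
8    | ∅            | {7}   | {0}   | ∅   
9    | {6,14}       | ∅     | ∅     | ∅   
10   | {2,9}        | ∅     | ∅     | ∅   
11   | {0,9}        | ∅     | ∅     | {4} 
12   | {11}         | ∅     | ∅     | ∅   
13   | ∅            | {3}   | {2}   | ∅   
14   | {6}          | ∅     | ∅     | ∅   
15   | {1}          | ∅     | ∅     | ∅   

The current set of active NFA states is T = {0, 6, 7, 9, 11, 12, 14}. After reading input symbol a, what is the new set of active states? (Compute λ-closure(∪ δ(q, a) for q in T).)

{0, 6, 7, 9, 11, 12, 14}

6 on a → {9}.
No a-transition from 0, 7, 9, 11, 12, 14.
Union after reading a: {9}.
Now take the λ-closure:
From 9 via λ: add 6, 14.
From 6 via λ: add 12.
From 12 via λ: add 11.
From 11 via λ: add 0.
From 0 via λ: add 7.
No new states can be added; the closed set is {0, 6, 7, 9, 11, 12, 14}.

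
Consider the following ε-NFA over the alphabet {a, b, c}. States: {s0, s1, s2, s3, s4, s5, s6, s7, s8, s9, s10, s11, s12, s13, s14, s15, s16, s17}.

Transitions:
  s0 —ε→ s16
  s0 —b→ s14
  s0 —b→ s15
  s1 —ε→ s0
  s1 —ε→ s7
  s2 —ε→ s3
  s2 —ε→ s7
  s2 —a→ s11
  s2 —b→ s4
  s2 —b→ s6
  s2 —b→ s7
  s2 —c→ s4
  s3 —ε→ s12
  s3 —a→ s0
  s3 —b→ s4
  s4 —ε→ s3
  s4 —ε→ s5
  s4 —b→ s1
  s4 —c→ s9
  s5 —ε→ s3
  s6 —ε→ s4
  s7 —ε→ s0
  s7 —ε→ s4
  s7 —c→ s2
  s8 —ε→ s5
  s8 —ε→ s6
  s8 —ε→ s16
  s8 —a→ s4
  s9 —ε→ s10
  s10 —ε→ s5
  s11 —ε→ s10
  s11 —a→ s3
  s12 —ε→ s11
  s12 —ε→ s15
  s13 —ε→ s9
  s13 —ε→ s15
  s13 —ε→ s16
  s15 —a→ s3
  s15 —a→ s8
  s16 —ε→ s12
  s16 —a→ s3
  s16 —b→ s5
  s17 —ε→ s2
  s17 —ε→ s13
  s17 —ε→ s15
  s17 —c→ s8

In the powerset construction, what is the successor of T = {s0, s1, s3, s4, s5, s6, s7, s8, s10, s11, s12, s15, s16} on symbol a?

s3 on a → {s0}.
s8 on a → {s4}.
s11 on a → {s3}.
s15 on a → {s3, s8}.
s16 on a → {s3}.
No a-transition from s0, s1, s4, s5, s6, s7, s10, s12.
Union after reading a: {s0, s3, s4, s8}.
Now take the ε-closure:
From s0 via ε: add s16.
From s3 via ε: add s12.
From s4 via ε: add s5.
From s8 via ε: add s6.
From s12 via ε: add s11, s15.
From s11 via ε: add s10.
No new states can be added; the closed set is {s0, s3, s4, s5, s6, s8, s10, s11, s12, s15, s16}.

{s0, s3, s4, s5, s6, s8, s10, s11, s12, s15, s16}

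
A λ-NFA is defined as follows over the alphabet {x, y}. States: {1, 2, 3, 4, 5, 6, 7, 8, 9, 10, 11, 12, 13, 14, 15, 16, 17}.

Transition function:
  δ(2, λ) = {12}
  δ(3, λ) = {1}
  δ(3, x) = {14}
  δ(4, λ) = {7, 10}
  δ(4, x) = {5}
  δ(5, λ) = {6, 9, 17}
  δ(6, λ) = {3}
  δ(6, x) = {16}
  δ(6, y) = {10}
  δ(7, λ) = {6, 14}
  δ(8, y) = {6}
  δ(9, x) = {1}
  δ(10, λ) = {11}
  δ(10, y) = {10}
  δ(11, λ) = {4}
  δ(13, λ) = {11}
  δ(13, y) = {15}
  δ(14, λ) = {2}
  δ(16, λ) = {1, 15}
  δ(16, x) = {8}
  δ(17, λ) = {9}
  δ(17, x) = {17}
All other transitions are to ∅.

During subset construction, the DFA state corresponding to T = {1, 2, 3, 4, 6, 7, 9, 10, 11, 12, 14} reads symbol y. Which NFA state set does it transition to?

6 on y → {10}.
10 on y → {10}.
No y-transition from 1, 2, 3, 4, 7, 9, 11, 12, 14.
Union after reading y: {10}.
Now take the λ-closure:
From 10 via λ: add 11.
From 11 via λ: add 4.
From 4 via λ: add 7.
From 7 via λ: add 6, 14.
From 6 via λ: add 3.
From 14 via λ: add 2.
From 2 via λ: add 12.
From 3 via λ: add 1.
No new states can be added; the closed set is {1, 2, 3, 4, 6, 7, 10, 11, 12, 14}.

{1, 2, 3, 4, 6, 7, 10, 11, 12, 14}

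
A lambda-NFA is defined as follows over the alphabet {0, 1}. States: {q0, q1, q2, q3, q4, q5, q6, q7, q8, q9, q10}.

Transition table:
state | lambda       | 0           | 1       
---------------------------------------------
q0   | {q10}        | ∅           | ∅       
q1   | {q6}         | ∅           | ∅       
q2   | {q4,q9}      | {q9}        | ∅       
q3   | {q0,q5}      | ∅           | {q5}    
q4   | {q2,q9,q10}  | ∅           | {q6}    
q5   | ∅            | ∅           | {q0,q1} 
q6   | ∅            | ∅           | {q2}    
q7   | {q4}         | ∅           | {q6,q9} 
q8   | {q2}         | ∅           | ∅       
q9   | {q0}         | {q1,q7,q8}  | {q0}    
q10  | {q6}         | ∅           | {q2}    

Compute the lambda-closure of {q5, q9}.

Start with {q5, q9}.
From q9 via lambda: add q0.
From q0 via lambda: add q10.
From q10 via lambda: add q6.
No new states can be added; the closed set is {q0, q5, q6, q9, q10}.

{q0, q5, q6, q9, q10}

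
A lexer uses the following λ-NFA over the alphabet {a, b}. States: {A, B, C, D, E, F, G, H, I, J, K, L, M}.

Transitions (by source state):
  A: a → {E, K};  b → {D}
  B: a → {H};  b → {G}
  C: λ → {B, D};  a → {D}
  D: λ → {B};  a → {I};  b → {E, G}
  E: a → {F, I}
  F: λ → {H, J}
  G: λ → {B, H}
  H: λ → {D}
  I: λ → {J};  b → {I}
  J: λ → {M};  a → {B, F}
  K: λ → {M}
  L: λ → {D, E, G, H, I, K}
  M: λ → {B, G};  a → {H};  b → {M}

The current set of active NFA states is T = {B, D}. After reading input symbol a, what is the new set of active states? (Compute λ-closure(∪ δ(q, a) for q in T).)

B on a → {H}.
D on a → {I}.
Union after reading a: {H, I}.
Now take the λ-closure:
From H via λ: add D.
From I via λ: add J.
From D via λ: add B.
From J via λ: add M.
From M via λ: add G.
No new states can be added; the closed set is {B, D, G, H, I, J, M}.

{B, D, G, H, I, J, M}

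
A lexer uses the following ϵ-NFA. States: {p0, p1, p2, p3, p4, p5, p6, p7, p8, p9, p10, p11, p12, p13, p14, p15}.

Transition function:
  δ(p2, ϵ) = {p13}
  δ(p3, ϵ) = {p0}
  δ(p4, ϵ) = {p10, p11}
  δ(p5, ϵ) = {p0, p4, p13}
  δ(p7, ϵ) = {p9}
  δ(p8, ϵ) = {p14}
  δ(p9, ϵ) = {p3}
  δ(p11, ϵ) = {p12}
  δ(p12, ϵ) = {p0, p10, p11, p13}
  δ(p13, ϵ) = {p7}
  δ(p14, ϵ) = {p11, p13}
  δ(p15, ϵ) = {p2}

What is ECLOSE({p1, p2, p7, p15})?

Start with {p1, p2, p7, p15}.
From p2 via ϵ: add p13.
From p7 via ϵ: add p9.
From p9 via ϵ: add p3.
From p3 via ϵ: add p0.
No new states can be added; the closed set is {p0, p1, p2, p3, p7, p9, p13, p15}.

{p0, p1, p2, p3, p7, p9, p13, p15}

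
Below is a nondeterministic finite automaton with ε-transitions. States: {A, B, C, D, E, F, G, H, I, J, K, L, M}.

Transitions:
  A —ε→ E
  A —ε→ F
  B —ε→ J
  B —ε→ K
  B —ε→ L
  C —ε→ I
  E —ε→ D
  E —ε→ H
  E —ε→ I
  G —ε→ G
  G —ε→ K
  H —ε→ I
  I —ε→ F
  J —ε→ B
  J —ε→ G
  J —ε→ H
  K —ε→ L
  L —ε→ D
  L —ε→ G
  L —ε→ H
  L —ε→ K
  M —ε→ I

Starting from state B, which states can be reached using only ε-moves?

Start with {B}.
From B via ε: add J, K, L.
From J via ε: add G, H.
From L via ε: add D.
From H via ε: add I.
From I via ε: add F.
No new states can be added; the closed set is {B, D, F, G, H, I, J, K, L}.

{B, D, F, G, H, I, J, K, L}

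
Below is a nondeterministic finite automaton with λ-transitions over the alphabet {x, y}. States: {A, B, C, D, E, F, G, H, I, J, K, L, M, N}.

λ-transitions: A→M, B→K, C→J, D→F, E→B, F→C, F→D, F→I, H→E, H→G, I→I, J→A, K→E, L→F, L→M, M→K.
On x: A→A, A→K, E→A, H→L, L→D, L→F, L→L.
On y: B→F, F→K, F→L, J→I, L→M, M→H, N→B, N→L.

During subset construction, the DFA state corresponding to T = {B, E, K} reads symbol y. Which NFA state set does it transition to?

{A, B, C, D, E, F, I, J, K, M}

B on y → {F}.
No y-transition from E, K.
Union after reading y: {F}.
Now take the λ-closure:
From F via λ: add C, D, I.
From C via λ: add J.
From J via λ: add A.
From A via λ: add M.
From M via λ: add K.
From K via λ: add E.
From E via λ: add B.
No new states can be added; the closed set is {A, B, C, D, E, F, I, J, K, M}.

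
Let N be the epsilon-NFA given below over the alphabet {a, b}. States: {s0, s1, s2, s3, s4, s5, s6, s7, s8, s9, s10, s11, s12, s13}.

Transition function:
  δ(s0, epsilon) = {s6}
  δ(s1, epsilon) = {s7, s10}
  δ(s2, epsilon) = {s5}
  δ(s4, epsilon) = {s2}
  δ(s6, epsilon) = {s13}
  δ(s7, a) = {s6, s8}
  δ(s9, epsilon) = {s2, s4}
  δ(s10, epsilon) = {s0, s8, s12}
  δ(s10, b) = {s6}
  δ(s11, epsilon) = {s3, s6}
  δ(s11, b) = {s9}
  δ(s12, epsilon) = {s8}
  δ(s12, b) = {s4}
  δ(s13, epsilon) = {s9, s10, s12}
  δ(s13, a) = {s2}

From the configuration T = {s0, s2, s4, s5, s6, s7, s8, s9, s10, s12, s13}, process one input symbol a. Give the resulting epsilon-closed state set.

{s0, s2, s4, s5, s6, s8, s9, s10, s12, s13}

s7 on a → {s6, s8}.
s13 on a → {s2}.
No a-transition from s0, s2, s4, s5, s6, s8, s9, s10, s12.
Union after reading a: {s2, s6, s8}.
Now take the epsilon-closure:
From s2 via epsilon: add s5.
From s6 via epsilon: add s13.
From s13 via epsilon: add s9, s10, s12.
From s9 via epsilon: add s4.
From s10 via epsilon: add s0.
No new states can be added; the closed set is {s0, s2, s4, s5, s6, s8, s9, s10, s12, s13}.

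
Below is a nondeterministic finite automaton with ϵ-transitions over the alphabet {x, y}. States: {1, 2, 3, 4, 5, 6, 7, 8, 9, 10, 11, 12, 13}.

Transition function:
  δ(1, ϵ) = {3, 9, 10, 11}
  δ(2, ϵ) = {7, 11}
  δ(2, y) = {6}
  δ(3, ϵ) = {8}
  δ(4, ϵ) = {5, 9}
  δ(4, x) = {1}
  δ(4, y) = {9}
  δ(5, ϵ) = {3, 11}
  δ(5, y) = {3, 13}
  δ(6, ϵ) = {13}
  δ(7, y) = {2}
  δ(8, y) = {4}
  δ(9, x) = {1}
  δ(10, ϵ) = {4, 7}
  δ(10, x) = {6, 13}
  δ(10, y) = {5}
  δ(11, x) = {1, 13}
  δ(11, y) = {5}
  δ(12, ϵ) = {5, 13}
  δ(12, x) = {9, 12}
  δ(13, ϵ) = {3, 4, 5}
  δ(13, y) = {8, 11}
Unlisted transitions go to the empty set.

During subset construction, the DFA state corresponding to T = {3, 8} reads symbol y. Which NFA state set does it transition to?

{3, 4, 5, 8, 9, 11}

8 on y → {4}.
No y-transition from 3.
Union after reading y: {4}.
Now take the ϵ-closure:
From 4 via ϵ: add 5, 9.
From 5 via ϵ: add 3, 11.
From 3 via ϵ: add 8.
No new states can be added; the closed set is {3, 4, 5, 8, 9, 11}.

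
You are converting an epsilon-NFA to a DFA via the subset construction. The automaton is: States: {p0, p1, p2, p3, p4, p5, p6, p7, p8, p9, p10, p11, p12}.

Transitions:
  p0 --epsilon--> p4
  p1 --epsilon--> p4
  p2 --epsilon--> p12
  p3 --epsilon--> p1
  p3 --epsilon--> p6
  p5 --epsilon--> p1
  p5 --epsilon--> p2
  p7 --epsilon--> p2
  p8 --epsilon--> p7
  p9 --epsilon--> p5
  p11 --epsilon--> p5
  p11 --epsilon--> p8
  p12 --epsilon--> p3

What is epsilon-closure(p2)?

Start with {p2}.
From p2 via epsilon: add p12.
From p12 via epsilon: add p3.
From p3 via epsilon: add p1, p6.
From p1 via epsilon: add p4.
No new states can be added; the closed set is {p1, p2, p3, p4, p6, p12}.

{p1, p2, p3, p4, p6, p12}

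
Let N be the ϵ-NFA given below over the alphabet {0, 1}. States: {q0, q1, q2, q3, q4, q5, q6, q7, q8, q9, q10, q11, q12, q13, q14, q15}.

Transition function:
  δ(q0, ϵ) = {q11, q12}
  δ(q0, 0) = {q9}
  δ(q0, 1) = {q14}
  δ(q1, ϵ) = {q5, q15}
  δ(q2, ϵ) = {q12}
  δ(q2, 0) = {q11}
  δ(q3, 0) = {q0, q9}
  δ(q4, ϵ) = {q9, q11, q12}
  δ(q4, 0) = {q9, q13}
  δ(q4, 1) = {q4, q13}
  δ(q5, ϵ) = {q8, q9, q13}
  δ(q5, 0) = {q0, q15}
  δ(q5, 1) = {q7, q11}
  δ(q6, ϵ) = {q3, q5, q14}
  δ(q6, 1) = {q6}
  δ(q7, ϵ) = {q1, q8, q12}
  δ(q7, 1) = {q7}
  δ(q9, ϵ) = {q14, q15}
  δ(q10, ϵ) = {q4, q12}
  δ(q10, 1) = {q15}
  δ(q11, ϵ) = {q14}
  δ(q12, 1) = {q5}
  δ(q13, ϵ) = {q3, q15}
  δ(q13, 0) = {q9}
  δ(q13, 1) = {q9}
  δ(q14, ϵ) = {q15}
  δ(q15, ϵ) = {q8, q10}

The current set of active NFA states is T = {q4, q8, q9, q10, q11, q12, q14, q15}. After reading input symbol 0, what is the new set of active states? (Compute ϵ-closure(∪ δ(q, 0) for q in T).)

q4 on 0 → {q9, q13}.
No 0-transition from q8, q9, q10, q11, q12, q14, q15.
Union after reading 0: {q9, q13}.
Now take the ϵ-closure:
From q9 via ϵ: add q14, q15.
From q13 via ϵ: add q3.
From q15 via ϵ: add q8, q10.
From q10 via ϵ: add q4, q12.
From q4 via ϵ: add q11.
No new states can be added; the closed set is {q3, q4, q8, q9, q10, q11, q12, q13, q14, q15}.

{q3, q4, q8, q9, q10, q11, q12, q13, q14, q15}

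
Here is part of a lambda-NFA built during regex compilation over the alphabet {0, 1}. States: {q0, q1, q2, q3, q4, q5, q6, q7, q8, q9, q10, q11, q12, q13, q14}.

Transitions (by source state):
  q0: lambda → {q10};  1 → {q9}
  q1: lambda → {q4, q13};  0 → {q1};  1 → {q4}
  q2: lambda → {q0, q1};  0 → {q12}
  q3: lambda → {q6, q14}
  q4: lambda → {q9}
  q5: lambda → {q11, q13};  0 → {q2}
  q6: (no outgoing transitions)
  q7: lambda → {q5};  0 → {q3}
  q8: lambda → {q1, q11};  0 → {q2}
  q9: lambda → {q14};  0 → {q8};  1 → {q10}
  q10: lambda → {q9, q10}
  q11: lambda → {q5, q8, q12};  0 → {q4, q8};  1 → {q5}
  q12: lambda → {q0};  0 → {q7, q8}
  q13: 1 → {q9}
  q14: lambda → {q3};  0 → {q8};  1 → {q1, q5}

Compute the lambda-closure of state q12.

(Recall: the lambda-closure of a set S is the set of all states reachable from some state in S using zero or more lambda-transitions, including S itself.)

Start with {q12}.
From q12 via lambda: add q0.
From q0 via lambda: add q10.
From q10 via lambda: add q9.
From q9 via lambda: add q14.
From q14 via lambda: add q3.
From q3 via lambda: add q6.
No new states can be added; the closed set is {q0, q3, q6, q9, q10, q12, q14}.

{q0, q3, q6, q9, q10, q12, q14}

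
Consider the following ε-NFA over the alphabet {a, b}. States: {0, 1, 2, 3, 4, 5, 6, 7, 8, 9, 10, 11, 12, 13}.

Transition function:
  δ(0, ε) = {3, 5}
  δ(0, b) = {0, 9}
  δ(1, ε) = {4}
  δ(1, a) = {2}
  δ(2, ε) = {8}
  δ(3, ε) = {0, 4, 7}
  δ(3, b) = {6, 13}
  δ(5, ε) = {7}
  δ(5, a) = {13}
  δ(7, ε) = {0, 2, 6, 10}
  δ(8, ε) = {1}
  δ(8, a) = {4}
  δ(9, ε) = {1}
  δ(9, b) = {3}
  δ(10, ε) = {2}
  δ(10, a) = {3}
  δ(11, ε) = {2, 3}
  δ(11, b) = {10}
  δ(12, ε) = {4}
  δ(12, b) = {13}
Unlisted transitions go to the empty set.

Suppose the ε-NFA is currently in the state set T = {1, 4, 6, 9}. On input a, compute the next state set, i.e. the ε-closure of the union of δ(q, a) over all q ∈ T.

1 on a → {2}.
No a-transition from 4, 6, 9.
Union after reading a: {2}.
Now take the ε-closure:
From 2 via ε: add 8.
From 8 via ε: add 1.
From 1 via ε: add 4.
No new states can be added; the closed set is {1, 2, 4, 8}.

{1, 2, 4, 8}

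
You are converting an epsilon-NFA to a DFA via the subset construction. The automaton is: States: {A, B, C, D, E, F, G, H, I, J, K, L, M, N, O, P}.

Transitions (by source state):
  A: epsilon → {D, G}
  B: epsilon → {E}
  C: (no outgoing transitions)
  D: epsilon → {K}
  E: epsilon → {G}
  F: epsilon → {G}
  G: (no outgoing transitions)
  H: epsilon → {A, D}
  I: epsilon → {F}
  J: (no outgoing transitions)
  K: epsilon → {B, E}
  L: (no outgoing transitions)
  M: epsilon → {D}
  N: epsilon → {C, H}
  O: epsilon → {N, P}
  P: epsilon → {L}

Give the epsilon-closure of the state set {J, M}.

Start with {J, M}.
From M via epsilon: add D.
From D via epsilon: add K.
From K via epsilon: add B, E.
From E via epsilon: add G.
No new states can be added; the closed set is {B, D, E, G, J, K, M}.

{B, D, E, G, J, K, M}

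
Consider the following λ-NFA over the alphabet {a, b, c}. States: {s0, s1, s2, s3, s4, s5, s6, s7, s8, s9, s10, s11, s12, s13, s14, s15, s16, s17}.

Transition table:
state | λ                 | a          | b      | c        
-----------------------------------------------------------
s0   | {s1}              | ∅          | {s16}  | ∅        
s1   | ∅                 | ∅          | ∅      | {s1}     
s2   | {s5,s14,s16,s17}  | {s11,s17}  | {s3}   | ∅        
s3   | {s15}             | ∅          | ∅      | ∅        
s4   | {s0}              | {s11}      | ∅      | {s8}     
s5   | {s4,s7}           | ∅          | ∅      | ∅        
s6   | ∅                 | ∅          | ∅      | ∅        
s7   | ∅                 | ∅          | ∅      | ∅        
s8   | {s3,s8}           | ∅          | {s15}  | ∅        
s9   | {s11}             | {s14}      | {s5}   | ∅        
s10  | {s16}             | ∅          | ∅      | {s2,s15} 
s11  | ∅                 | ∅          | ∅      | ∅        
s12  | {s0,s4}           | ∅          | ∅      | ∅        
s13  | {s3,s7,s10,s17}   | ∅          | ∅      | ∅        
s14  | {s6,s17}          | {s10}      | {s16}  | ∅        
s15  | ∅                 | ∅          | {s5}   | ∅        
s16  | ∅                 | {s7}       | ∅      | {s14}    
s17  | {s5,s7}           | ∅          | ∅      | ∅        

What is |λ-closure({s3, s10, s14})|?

12

Start with {s3, s10, s14}.
From s3 via λ: add s15.
From s10 via λ: add s16.
From s14 via λ: add s6, s17.
From s17 via λ: add s5, s7.
From s5 via λ: add s4.
From s4 via λ: add s0.
From s0 via λ: add s1.
λ-closure = {s0, s1, s3, s4, s5, s6, s7, s10, s14, s15, s16, s17}, which has 12 states.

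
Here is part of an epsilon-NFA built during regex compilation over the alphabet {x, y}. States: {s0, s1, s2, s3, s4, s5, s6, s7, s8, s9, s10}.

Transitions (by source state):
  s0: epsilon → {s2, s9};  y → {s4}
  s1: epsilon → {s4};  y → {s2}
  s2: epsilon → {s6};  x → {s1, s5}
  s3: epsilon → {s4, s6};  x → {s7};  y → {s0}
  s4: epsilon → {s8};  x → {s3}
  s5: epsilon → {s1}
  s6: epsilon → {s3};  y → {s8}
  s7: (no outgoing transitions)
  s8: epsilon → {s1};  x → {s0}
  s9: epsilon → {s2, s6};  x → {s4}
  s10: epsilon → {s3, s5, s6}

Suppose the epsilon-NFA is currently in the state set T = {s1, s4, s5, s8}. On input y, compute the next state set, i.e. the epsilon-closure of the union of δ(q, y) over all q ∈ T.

{s1, s2, s3, s4, s6, s8}

s1 on y → {s2}.
No y-transition from s4, s5, s8.
Union after reading y: {s2}.
Now take the epsilon-closure:
From s2 via epsilon: add s6.
From s6 via epsilon: add s3.
From s3 via epsilon: add s4.
From s4 via epsilon: add s8.
From s8 via epsilon: add s1.
No new states can be added; the closed set is {s1, s2, s3, s4, s6, s8}.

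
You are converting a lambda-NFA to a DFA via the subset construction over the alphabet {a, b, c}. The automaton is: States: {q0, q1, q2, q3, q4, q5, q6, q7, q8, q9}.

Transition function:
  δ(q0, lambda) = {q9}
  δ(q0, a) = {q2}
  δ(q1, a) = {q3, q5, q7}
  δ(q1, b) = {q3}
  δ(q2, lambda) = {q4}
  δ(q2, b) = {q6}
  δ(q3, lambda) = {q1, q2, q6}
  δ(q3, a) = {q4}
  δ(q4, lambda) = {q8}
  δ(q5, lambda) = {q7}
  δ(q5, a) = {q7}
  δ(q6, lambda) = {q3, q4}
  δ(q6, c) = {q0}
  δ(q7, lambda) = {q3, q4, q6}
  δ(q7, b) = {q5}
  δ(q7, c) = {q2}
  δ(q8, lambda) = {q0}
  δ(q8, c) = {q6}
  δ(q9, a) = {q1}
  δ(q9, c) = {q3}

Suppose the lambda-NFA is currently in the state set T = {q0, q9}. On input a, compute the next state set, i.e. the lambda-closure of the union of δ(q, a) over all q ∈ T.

{q0, q1, q2, q4, q8, q9}

q0 on a → {q2}.
q9 on a → {q1}.
Union after reading a: {q1, q2}.
Now take the lambda-closure:
From q2 via lambda: add q4.
From q4 via lambda: add q8.
From q8 via lambda: add q0.
From q0 via lambda: add q9.
No new states can be added; the closed set is {q0, q1, q2, q4, q8, q9}.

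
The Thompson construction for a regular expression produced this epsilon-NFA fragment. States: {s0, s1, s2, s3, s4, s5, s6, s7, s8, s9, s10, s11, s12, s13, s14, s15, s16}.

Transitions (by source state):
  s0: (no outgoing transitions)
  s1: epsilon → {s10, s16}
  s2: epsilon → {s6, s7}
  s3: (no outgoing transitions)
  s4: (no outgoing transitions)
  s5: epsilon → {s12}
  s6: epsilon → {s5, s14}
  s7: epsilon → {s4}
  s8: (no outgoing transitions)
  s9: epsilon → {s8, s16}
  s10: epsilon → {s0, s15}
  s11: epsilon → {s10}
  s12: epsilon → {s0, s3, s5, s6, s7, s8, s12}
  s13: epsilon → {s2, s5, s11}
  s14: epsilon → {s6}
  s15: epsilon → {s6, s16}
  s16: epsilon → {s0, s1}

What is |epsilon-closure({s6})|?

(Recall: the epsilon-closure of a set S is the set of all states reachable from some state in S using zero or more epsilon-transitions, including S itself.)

9

Start with {s6}.
From s6 via epsilon: add s5, s14.
From s5 via epsilon: add s12.
From s12 via epsilon: add s0, s3, s7, s8.
From s7 via epsilon: add s4.
epsilon-closure = {s0, s3, s4, s5, s6, s7, s8, s12, s14}, which has 9 states.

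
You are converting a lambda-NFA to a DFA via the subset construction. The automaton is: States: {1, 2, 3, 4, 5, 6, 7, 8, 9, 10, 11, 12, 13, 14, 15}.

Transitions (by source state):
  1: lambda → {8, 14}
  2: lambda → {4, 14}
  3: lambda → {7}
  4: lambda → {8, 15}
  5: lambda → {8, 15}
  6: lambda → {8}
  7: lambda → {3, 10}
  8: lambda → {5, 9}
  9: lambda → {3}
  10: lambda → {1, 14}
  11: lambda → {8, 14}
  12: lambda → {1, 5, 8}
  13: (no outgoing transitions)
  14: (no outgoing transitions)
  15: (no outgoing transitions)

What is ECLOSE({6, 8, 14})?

{1, 3, 5, 6, 7, 8, 9, 10, 14, 15}

Start with {6, 8, 14}.
From 8 via lambda: add 5, 9.
From 5 via lambda: add 15.
From 9 via lambda: add 3.
From 3 via lambda: add 7.
From 7 via lambda: add 10.
From 10 via lambda: add 1.
No new states can be added; the closed set is {1, 3, 5, 6, 7, 8, 9, 10, 14, 15}.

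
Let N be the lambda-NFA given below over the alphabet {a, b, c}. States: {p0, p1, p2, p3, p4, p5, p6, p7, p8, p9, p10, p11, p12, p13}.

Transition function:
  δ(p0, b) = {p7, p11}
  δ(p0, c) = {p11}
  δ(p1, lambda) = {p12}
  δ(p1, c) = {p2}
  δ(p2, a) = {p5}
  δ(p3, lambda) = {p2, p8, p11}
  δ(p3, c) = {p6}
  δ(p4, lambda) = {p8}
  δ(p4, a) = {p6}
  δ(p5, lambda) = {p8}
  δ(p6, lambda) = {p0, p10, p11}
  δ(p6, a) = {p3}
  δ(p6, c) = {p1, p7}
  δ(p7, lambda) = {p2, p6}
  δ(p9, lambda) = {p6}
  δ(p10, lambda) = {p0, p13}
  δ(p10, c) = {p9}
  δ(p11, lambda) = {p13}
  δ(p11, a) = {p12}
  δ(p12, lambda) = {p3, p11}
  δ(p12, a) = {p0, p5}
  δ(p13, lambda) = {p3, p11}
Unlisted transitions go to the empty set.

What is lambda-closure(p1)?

{p1, p2, p3, p8, p11, p12, p13}

Start with {p1}.
From p1 via lambda: add p12.
From p12 via lambda: add p3, p11.
From p3 via lambda: add p2, p8.
From p11 via lambda: add p13.
No new states can be added; the closed set is {p1, p2, p3, p8, p11, p12, p13}.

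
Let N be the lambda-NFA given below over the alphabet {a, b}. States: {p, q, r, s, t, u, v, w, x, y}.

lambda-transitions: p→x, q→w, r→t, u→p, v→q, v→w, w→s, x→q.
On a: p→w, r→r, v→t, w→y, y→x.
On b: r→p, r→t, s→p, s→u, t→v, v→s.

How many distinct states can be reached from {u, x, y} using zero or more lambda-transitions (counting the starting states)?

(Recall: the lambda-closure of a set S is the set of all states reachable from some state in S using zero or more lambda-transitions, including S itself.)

Start with {u, x, y}.
From u via lambda: add p.
From x via lambda: add q.
From q via lambda: add w.
From w via lambda: add s.
lambda-closure = {p, q, s, u, w, x, y}, which has 7 states.

7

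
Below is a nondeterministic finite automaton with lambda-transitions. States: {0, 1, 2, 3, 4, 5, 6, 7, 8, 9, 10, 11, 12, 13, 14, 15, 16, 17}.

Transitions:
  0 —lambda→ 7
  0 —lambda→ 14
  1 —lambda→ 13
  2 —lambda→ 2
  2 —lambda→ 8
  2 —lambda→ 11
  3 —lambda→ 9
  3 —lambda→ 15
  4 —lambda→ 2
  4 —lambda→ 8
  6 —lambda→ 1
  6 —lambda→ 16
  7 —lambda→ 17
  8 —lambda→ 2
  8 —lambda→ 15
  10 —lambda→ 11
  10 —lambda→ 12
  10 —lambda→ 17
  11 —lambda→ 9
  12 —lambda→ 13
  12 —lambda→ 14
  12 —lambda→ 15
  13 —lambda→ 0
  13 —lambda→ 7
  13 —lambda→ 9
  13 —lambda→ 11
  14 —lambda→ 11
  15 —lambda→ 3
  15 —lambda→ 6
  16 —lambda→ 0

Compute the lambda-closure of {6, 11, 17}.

{0, 1, 6, 7, 9, 11, 13, 14, 16, 17}

Start with {6, 11, 17}.
From 6 via lambda: add 1, 16.
From 11 via lambda: add 9.
From 1 via lambda: add 13.
From 16 via lambda: add 0.
From 0 via lambda: add 7, 14.
No new states can be added; the closed set is {0, 1, 6, 7, 9, 11, 13, 14, 16, 17}.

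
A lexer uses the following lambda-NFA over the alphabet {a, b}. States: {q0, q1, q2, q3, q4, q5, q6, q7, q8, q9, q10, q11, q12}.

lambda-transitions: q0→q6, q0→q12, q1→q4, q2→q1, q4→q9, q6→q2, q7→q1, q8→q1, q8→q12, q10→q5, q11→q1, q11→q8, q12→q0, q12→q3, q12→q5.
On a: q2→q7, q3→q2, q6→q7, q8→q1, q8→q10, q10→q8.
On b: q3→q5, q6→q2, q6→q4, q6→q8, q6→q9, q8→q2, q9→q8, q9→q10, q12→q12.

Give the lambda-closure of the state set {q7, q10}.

Start with {q7, q10}.
From q7 via lambda: add q1.
From q10 via lambda: add q5.
From q1 via lambda: add q4.
From q4 via lambda: add q9.
No new states can be added; the closed set is {q1, q4, q5, q7, q9, q10}.

{q1, q4, q5, q7, q9, q10}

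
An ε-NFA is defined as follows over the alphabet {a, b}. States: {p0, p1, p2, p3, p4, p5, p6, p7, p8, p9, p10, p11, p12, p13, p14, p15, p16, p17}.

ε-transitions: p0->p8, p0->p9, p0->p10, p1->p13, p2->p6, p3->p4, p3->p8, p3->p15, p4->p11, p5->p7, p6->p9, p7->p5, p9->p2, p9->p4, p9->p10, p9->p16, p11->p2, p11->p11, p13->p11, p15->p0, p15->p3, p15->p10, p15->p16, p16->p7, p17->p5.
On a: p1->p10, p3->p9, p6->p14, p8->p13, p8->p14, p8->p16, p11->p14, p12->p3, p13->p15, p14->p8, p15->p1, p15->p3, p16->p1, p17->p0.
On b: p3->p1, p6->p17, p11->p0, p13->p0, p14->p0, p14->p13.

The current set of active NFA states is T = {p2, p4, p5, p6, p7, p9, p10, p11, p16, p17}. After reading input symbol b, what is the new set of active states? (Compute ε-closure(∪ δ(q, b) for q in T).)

p6 on b → {p17}.
p11 on b → {p0}.
No b-transition from p2, p4, p5, p7, p9, p10, p16, p17.
Union after reading b: {p0, p17}.
Now take the ε-closure:
From p0 via ε: add p8, p9, p10.
From p17 via ε: add p5.
From p5 via ε: add p7.
From p9 via ε: add p2, p4, p16.
From p2 via ε: add p6.
From p4 via ε: add p11.
No new states can be added; the closed set is {p0, p2, p4, p5, p6, p7, p8, p9, p10, p11, p16, p17}.

{p0, p2, p4, p5, p6, p7, p8, p9, p10, p11, p16, p17}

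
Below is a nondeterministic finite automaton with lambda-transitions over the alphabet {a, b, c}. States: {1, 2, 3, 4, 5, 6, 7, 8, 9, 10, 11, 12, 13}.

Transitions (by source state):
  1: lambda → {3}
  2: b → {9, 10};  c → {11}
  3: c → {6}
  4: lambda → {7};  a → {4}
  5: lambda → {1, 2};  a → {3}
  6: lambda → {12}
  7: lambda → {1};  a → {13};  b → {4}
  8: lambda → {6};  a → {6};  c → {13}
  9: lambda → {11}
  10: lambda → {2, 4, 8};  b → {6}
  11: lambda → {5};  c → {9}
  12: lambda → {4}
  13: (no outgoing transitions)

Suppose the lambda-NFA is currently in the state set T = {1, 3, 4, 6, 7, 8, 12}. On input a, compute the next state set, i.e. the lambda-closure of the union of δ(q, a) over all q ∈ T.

4 on a → {4}.
7 on a → {13}.
8 on a → {6}.
No a-transition from 1, 3, 6, 12.
Union after reading a: {4, 6, 13}.
Now take the lambda-closure:
From 4 via lambda: add 7.
From 6 via lambda: add 12.
From 7 via lambda: add 1.
From 1 via lambda: add 3.
No new states can be added; the closed set is {1, 3, 4, 6, 7, 12, 13}.

{1, 3, 4, 6, 7, 12, 13}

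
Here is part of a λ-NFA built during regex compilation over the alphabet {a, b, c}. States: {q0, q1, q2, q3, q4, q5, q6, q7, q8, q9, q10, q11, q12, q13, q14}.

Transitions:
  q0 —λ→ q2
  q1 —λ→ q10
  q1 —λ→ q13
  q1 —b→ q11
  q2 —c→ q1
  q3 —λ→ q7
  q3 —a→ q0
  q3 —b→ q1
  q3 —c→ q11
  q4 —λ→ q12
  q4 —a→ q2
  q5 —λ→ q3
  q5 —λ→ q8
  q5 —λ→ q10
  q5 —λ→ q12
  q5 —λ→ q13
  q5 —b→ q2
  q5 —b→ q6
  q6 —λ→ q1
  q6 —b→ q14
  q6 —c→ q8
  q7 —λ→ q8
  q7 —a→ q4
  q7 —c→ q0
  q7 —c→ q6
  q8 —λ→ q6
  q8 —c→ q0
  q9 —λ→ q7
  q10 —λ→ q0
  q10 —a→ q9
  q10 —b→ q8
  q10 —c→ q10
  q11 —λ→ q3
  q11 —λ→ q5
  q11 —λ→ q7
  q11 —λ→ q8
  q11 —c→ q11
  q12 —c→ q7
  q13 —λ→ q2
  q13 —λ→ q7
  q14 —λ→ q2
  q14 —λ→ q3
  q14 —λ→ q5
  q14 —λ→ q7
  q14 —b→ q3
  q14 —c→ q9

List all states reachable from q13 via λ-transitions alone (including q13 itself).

Start with {q13}.
From q13 via λ: add q2, q7.
From q7 via λ: add q8.
From q8 via λ: add q6.
From q6 via λ: add q1.
From q1 via λ: add q10.
From q10 via λ: add q0.
No new states can be added; the closed set is {q0, q1, q2, q6, q7, q8, q10, q13}.

{q0, q1, q2, q6, q7, q8, q10, q13}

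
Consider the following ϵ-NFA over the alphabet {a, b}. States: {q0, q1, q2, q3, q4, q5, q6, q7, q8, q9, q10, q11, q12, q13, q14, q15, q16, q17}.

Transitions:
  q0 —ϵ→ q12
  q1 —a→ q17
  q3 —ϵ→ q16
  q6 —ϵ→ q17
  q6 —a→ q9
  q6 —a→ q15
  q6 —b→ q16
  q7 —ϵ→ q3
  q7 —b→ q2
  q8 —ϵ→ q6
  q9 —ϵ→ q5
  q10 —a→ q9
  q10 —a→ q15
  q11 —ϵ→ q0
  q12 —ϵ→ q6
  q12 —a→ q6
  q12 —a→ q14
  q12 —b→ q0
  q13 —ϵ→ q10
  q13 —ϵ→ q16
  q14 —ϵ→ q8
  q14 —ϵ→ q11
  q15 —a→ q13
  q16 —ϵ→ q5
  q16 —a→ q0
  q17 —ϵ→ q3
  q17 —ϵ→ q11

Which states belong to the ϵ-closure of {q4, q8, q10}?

{q0, q3, q4, q5, q6, q8, q10, q11, q12, q16, q17}

Start with {q4, q8, q10}.
From q8 via ϵ: add q6.
From q6 via ϵ: add q17.
From q17 via ϵ: add q3, q11.
From q3 via ϵ: add q16.
From q11 via ϵ: add q0.
From q0 via ϵ: add q12.
From q16 via ϵ: add q5.
No new states can be added; the closed set is {q0, q3, q4, q5, q6, q8, q10, q11, q12, q16, q17}.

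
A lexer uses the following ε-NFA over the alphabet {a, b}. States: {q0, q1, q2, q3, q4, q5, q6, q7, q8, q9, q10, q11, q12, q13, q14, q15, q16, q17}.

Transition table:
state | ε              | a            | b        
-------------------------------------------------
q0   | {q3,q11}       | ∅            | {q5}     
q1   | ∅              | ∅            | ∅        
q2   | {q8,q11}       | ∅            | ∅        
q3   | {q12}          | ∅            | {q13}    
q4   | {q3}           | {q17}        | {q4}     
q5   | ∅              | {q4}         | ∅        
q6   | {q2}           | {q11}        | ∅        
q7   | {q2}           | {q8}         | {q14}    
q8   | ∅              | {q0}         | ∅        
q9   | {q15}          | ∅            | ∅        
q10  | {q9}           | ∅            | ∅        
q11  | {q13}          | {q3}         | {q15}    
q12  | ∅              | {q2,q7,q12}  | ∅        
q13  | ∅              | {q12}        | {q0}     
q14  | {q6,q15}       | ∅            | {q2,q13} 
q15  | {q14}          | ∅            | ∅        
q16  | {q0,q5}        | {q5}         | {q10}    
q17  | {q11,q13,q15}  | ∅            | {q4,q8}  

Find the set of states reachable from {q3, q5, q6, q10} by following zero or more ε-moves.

{q2, q3, q5, q6, q8, q9, q10, q11, q12, q13, q14, q15}

Start with {q3, q5, q6, q10}.
From q3 via ε: add q12.
From q6 via ε: add q2.
From q10 via ε: add q9.
From q2 via ε: add q8, q11.
From q9 via ε: add q15.
From q11 via ε: add q13.
From q15 via ε: add q14.
No new states can be added; the closed set is {q2, q3, q5, q6, q8, q9, q10, q11, q12, q13, q14, q15}.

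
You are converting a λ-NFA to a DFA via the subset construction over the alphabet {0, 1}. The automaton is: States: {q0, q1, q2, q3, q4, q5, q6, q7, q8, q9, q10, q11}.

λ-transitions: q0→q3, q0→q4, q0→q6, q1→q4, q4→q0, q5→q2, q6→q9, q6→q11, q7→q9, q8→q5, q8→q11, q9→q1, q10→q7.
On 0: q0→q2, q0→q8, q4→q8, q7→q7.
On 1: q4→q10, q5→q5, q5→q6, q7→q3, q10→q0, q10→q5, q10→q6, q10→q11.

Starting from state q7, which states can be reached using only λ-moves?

{q0, q1, q3, q4, q6, q7, q9, q11}

Start with {q7}.
From q7 via λ: add q9.
From q9 via λ: add q1.
From q1 via λ: add q4.
From q4 via λ: add q0.
From q0 via λ: add q3, q6.
From q6 via λ: add q11.
No new states can be added; the closed set is {q0, q1, q3, q4, q6, q7, q9, q11}.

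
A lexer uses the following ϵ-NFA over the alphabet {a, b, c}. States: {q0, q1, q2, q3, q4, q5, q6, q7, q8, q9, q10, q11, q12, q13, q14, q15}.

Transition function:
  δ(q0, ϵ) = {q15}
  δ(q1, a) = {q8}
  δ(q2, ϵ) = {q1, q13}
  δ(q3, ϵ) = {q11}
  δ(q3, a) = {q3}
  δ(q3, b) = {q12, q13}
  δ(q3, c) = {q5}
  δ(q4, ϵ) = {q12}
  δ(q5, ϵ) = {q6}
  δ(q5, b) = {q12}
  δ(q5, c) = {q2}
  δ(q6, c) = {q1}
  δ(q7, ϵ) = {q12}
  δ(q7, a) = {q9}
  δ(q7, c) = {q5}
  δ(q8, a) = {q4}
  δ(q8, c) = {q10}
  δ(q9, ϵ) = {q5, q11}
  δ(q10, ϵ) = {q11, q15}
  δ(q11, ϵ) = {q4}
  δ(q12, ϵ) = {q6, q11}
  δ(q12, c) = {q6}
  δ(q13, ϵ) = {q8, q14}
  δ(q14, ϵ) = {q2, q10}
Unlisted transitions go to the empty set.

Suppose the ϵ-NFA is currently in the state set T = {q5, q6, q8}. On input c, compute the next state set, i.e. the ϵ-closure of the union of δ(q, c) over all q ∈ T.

{q1, q2, q4, q6, q8, q10, q11, q12, q13, q14, q15}

q5 on c → {q2}.
q6 on c → {q1}.
q8 on c → {q10}.
Union after reading c: {q1, q2, q10}.
Now take the ϵ-closure:
From q2 via ϵ: add q13.
From q10 via ϵ: add q11, q15.
From q11 via ϵ: add q4.
From q13 via ϵ: add q8, q14.
From q4 via ϵ: add q12.
From q12 via ϵ: add q6.
No new states can be added; the closed set is {q1, q2, q4, q6, q8, q10, q11, q12, q13, q14, q15}.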